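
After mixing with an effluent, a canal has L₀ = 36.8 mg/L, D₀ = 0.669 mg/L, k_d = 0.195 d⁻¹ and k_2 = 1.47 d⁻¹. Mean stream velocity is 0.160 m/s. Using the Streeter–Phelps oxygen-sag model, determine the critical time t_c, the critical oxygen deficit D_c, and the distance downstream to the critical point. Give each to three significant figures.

t_c ≈ 1.49 d; D_c ≈ 3.65 mg/L; x_c ≈ 20.5 km

At the critical point dD/dt = 0, so k_d L₀ e^(−k_d t) = k_2 D. Substituting D(t) from the Streeter–Phelps equation and solving for t gives
t_c = ln[(k_2/k_d)(1 − D₀(k_2−k_d)/(k_d L₀))] / (k_2−k_d).
Here k_2−k_d = 1.275 d⁻¹ and 1 − D₀(k_2−k_d)/(k_d L₀) = 1 − 0.669×1.275/(0.195×36.8) = 0.8811, so
t_c = ln(7.538 × 0.8811) / 1.275 = 1.893 / 1.275 = 1.485 d.
D_c = (k_d/k_2) L₀ e^(−k_d t_c) = (0.195/1.47) × 36.8 × e^(−0.195×1.485) = 0.1327 × 36.8 × 0.7486 = 3.654 mg/L.
x_c = v t_c = 0.160 m/s × 1.485 d × 86400 s/d = 20530 m ≈ 20.5 km.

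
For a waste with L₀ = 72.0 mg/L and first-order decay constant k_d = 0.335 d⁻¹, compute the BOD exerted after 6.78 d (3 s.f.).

y_t = L₀(1 − e^(−k_d t)) = 72.0 × (1 − e^(−0.335×6.78))
= 72.0 × (1 − 0.1032) = 72.0 × 0.8968 = 64.57 mg/L.

y ≈ 64.6 mg/L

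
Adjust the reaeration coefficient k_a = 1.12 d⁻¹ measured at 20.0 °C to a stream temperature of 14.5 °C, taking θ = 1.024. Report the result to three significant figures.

k_a(T₂) = k_a(T₁) · θ^(T₂−T₁) = 1.12 × 1.024^(14.5−20.0)
= 1.12 × 1.024^-5.50 = 1.12 × 0.8777 = 0.9830 d⁻¹.

k_a ≈ 0.983 d⁻¹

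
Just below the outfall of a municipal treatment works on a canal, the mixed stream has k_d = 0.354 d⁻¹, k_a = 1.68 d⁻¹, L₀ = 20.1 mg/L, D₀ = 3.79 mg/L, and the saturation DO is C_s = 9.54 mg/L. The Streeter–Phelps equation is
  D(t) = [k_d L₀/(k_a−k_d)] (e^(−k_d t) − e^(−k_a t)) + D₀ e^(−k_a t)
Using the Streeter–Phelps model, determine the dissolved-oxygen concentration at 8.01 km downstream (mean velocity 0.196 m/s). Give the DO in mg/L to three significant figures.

Travel time t = x/v = 8.01 km / (0.196 m/s) = 8010 m / 0.196 m/s = 40870 s = 0.4730 d.
k_d L₀/(k_a−k_d) = 0.354×20.1/(1.68−0.354) = 7.115/1.326 = 5.366 mg/L.
e^(−k_d t) = e^(−0.354×0.4730) = 0.8458; e^(−k_a t) = e^(−1.68×0.4730) = 0.4517.
D = 5.366 × (0.8458 − 0.4517) + 3.79 × 0.4517 = 2.115 + 1.712 = 3.827 mg/L.
DO = C_s − D = 9.54 − 3.827 = 5.713 mg/L.

DO ≈ 5.71 mg/L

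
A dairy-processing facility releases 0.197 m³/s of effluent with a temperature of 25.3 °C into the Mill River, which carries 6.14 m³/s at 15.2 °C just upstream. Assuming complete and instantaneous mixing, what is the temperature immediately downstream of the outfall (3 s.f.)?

Flow-weighted mixing: C = (Q_r C_r + Q_w C_w)/(Q_r + Q_w)
= (6.14×15.2 + 0.197×25.3)/(6.14 + 0.197) = 98.31/6.337 = 15.51 °C.

15.5 °C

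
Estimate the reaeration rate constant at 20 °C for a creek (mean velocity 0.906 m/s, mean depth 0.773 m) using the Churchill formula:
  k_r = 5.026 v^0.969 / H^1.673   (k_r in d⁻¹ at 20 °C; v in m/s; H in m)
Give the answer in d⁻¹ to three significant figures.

k_r ≈ 7.03 d⁻¹

k_r = 5.026 × 0.906^0.969 / 0.773^1.673 = 5.026 × 0.9088 / 0.6500 = 7.027 d⁻¹.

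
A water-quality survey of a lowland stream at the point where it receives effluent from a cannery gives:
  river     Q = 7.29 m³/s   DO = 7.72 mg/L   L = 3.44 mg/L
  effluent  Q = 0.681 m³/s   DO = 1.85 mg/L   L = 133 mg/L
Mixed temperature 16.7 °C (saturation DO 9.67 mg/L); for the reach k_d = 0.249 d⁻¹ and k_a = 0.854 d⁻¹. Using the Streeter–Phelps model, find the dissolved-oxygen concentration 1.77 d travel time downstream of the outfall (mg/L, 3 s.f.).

Mixed DO = (7.29×7.72 + 0.681×1.85)/(7.29+0.681) = 57.54/7.971 = 7.218 mg/L.
Mixed L₀ = (7.29×3.44 + 0.681×133)/(7.971) = 115.7/7.971 = 14.51 mg/L.
Initial deficit D₀ = C_s − DO₀ = 9.67 − 7.218 = 2.452 mg/L.
D(1.77) = [0.249×14.51/(0.854−0.249)](e^(−0.249×1.77) − e^(−0.854×1.77)) + 2.452 e^(−0.854×1.77)
= 5.971 × (0.6436 − 0.2206) + 2.452 × 0.2206 = 3.067 mg/L.
DO = 9.67 − 3.067 = 6.603 mg/L.

DO ≈ 6.60 mg/L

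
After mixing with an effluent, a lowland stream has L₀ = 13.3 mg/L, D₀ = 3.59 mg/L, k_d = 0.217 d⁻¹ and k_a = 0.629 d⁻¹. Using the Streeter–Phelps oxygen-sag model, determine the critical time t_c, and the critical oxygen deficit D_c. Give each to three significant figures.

At the critical point dD/dt = 0, so k_d L₀ e^(−k_d t) = k_a D. Substituting D(t) from the Streeter–Phelps equation and solving for t gives
t_c = ln[(k_a/k_d)(1 − D₀(k_a−k_d)/(k_d L₀))] / (k_a−k_d).
Here k_a−k_d = 0.4120 d⁻¹ and 1 − D₀(k_a−k_d)/(k_d L₀) = 1 − 3.59×0.4120/(0.217×13.3) = 0.4875, so
t_c = ln(2.899 × 0.4875) / 0.4120 = 0.3458 / 0.4120 = 0.8393 d.
L(t_c) = L₀ e^(−k_d t_c) = 13.3 × 0.8335 = 11.09 mg/L, and at the critical point k_a D_c = k_d L, so D_c = (0.217/0.629) × 11.09 = 3.824 mg/L.

t_c ≈ 0.839 d; D_c ≈ 3.82 mg/L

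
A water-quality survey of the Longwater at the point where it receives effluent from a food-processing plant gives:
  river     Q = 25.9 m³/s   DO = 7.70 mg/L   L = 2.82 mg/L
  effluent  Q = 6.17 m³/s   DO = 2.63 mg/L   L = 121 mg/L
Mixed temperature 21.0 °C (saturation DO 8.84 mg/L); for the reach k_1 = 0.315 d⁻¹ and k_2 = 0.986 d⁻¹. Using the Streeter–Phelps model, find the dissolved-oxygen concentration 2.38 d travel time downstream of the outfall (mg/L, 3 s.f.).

DO ≈ 4.12 mg/L

Mixed DO = (25.9×7.70 + 6.17×2.63)/(25.9+6.17) = 215.7/32.07 = 6.725 mg/L.
Mixed L₀ = (25.9×2.82 + 6.17×121)/(32.07) = 819.6/32.07 = 25.56 mg/L.
Initial deficit D₀ = C_s − DO₀ = 8.84 − 6.725 = 2.115 mg/L.
D(2.38) = [0.315×25.56/(0.986−0.315)](e^(−0.315×2.38) − e^(−0.986×2.38)) + 2.115 e^(−0.986×2.38)
= 12.00 × (0.4725 − 0.09569) + 2.115 × 0.09569 = 4.723 mg/L.
DO = 8.84 − 4.723 = 4.117 mg/L.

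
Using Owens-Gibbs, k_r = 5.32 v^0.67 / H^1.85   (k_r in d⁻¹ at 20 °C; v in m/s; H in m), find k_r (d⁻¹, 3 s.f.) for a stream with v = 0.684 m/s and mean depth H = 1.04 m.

k_r ≈ 3.84 d⁻¹

k_r = 5.32 × 0.684^0.67 / 1.04^1.85 = 5.32 × 0.7753 / 1.075 = 3.836 d⁻¹.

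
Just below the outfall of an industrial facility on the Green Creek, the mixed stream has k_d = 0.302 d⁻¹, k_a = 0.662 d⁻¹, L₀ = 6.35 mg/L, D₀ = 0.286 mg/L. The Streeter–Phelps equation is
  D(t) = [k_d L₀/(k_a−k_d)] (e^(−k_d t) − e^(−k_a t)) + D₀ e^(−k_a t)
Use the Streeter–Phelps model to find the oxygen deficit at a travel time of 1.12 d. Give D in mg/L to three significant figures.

D ≈ 1.40 mg/L

k_d L₀/(k_a−k_d) = 0.302×6.35/(0.662−0.302) = 1.918/0.3600 = 5.327 mg/L.
e^(−k_d t) = e^(−0.302×1.120) = 0.7130; e^(−k_a t) = e^(−0.662×1.120) = 0.4764.
D = 5.327 × (0.7130 − 0.4764) + 0.286 × 0.4764 = 1.260 + 0.1363 = 1.397 mg/L.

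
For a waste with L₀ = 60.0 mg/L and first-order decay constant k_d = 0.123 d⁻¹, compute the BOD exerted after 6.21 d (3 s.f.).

y_t = L₀(1 − e^(−k_d t)) = 60.0 × (1 − e^(−0.123×6.21))
= 60.0 × (1 − 0.4659) = 60.0 × 0.5341 = 32.05 mg/L.

y ≈ 32.0 mg/L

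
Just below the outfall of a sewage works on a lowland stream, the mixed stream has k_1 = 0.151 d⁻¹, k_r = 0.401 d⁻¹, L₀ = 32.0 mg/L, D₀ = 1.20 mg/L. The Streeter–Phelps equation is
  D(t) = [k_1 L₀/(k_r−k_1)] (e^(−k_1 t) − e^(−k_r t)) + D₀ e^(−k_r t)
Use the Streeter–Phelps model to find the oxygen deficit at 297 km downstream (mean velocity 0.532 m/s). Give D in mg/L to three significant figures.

D ≈ 5.93 mg/L

Travel time t = x/v = 297 km / (0.532 m/s) = 297000 m / 0.532 m/s = 558300 s = 6.461 d.
k_1 L₀/(k_r−k_1) = 0.151×32.0/(0.401−0.151) = 4.832/0.2500 = 19.33 mg/L.
e^(−k_1 t) = e^(−0.151×6.461) = 0.3769; e^(−k_r t) = e^(−0.401×6.461) = 0.07494.
D = 19.33 × (0.3769 − 0.07494) + 1.20 × 0.07494 = 5.837 + 0.08993 = 5.927 mg/L.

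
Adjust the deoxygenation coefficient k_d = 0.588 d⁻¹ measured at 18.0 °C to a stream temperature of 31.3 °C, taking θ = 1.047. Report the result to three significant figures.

k_d ≈ 1.08 d⁻¹

k_d(T₂) = k_d(T₁) · θ^(T₂−T₁) = 0.588 × 1.047^(31.3−18.0)
= 0.588 × 1.047^13.3 = 0.588 × 1.842 = 1.083 d⁻¹.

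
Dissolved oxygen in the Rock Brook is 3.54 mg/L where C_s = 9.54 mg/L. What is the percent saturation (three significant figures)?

37.1 % saturation

% saturation = C/C_s × 100 = 3.54/9.54 × 100 = 37.1 %.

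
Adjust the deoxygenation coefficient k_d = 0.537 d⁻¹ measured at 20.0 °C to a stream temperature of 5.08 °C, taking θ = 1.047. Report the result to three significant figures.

k_d ≈ 0.271 d⁻¹

k_d(T₂) = k_d(T₁) · θ^(T₂−T₁) = 0.537 × 1.047^(5.08−20.0)
= 0.537 × 1.047^-14.9 = 0.537 × 0.5040 = 0.2706 d⁻¹.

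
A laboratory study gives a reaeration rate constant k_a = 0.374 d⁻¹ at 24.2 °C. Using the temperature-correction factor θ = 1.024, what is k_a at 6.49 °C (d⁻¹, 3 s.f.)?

k_a ≈ 0.246 d⁻¹

k_a(T₂) = k_a(T₁) · θ^(T₂−T₁) = 0.374 × 1.024^(6.49−24.2)
= 0.374 × 1.024^-17.7 = 0.374 × 0.6570 = 0.2457 d⁻¹.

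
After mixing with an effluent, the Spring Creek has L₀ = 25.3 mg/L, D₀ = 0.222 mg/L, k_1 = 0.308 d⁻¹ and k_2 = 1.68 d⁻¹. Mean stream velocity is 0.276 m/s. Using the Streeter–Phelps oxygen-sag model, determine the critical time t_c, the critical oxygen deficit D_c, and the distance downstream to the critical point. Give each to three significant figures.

t_c ≈ 1.21 d; D_c ≈ 3.20 mg/L; x_c ≈ 28.8 km

With k_2/k_1 = 5.455 and 1 − D₀(k_2−k_1)/(k_1 L₀) = 0.9609,
t_c = ln(5.455 × 0.9609) / (1.68 − 0.308) = ln(5.241) / 1.372 = 1.657/1.372 = 1.207 d.
D_c = (k_1/k_2) L₀ e^(−k_1 t_c) = (0.308/1.68) × 25.3 × e^(−0.308×1.207) = 0.1833 × 25.3 × 0.6894 = 3.198 mg/L.
x_c = v t_c = 0.276 m/s × 1.207 d × 86400 s/d = 28790 m ≈ 28.8 km.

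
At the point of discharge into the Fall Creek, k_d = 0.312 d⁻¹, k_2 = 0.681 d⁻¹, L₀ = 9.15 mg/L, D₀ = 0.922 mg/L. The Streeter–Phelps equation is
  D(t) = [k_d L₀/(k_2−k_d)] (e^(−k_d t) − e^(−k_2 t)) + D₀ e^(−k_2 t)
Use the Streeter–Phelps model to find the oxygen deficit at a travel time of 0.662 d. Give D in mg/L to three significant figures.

D ≈ 1.95 mg/L

k_d L₀/(k_2−k_d) = 0.312×9.15/(0.681−0.312) = 2.855/0.3690 = 7.737 mg/L.
e^(−k_d t) = e^(−0.312×0.6620) = 0.8134; e^(−k_2 t) = e^(−0.681×0.6620) = 0.6371.
D = 7.737 × (0.8134 − 0.6371) + 0.922 × 0.6371 = 1.364 + 0.5874 = 1.951 mg/L.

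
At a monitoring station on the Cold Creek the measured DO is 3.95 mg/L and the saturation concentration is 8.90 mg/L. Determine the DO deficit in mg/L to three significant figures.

D = C_s − C = 8.90 − 3.95 = 4.95 mg/L.

D ≈ 4.95 mg/L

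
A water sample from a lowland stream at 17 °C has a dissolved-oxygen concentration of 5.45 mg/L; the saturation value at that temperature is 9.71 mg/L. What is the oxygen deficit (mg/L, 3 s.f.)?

D ≈ 4.26 mg/L

D = C_s − C = 9.71 − 5.45 = 4.26 mg/L.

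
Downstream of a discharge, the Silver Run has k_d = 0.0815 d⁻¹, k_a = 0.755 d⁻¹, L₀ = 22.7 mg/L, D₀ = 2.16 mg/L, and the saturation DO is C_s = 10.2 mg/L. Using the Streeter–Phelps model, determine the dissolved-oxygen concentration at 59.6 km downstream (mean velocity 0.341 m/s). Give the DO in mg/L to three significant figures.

DO ≈ 8.00 mg/L

Travel time t = x/v = 59.6 km / (0.341 m/s) = 59600 m / 0.341 m/s = 174800 s = 2.023 d.
k_d L₀/(k_a−k_d) = 0.0815×22.7/(0.755−0.0815) = 1.850/0.6735 = 2.747 mg/L.
e^(−k_d t) = e^(−0.0815×2.023) = 0.8480; e^(−k_a t) = e^(−0.755×2.023) = 0.2171.
D = 2.747 × (0.8480 − 0.2171) + 2.16 × 0.2171 = 1.733 + 0.4690 = 2.202 mg/L.
DO = C_s − D = 10.2 − 2.202 = 7.998 mg/L.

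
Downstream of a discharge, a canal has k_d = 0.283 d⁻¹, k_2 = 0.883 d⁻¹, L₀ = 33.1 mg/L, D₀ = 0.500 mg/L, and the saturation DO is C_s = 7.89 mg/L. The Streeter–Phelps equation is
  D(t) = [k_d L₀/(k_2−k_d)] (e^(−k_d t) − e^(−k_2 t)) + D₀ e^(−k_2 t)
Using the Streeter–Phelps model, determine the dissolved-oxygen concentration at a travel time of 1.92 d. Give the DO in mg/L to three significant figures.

k_d L₀/(k_2−k_d) = 0.283×33.1/(0.883−0.283) = 9.367/0.6000 = 15.61 mg/L.
e^(−k_d t) = e^(−0.283×1.920) = 0.5808; e^(−k_2 t) = e^(−0.883×1.920) = 0.1835.
D = 15.61 × (0.5808 − 0.1835) + 0.500 × 0.1835 = 6.202 + 0.09177 = 6.294 mg/L.
DO = C_s − D = 7.89 − 6.294 = 1.596 mg/L.

DO ≈ 1.60 mg/L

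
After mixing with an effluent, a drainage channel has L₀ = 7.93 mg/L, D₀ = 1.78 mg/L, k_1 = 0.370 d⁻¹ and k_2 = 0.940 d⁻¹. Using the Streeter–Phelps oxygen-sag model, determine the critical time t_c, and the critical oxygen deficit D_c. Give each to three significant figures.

With k_2/k_1 = 2.541 and 1 − D₀(k_2−k_1)/(k_1 L₀) = 0.6542,
t_c = ln(2.541 × 0.6542) / (0.940 − 0.370) = ln(1.662) / 0.5700 = 0.5080/0.5700 = 0.8913 d.
L(t_c) = L₀ e^(−k_1 t_c) = 7.93 × 0.7191 = 5.702 mg/L, and at the critical point k_2 D_c = k_1 L, so D_c = (0.370/0.940) × 5.702 = 2.245 mg/L.

t_c ≈ 0.891 d; D_c ≈ 2.24 mg/L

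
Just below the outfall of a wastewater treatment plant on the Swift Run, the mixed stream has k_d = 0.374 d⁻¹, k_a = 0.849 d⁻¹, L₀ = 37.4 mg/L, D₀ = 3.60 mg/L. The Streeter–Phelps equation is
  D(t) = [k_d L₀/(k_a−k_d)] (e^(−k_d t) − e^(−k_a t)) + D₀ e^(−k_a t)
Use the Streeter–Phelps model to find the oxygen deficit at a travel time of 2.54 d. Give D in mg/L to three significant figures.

D ≈ 8.40 mg/L

k_d L₀/(k_a−k_d) = 0.374×37.4/(0.849−0.374) = 13.99/0.4750 = 29.45 mg/L.
e^(−k_d t) = e^(−0.374×2.540) = 0.3868; e^(−k_a t) = e^(−0.849×2.540) = 0.1157.
D = 29.45 × (0.3868 − 0.1157) + 3.60 × 0.1157 = 7.981 + 0.4166 = 8.398 mg/L.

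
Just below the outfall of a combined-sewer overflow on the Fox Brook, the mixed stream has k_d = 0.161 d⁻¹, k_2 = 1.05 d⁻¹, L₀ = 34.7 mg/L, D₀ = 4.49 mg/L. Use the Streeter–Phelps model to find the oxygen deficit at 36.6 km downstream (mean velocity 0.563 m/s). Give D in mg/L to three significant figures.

D ≈ 4.75 mg/L

Travel time t = x/v = 36.6 km / (0.563 m/s) = 36600 m / 0.563 m/s = 65010 s = 0.7524 d.
k_d L₀/(k_2−k_d) = 0.161×34.7/(1.05−0.161) = 5.587/0.8890 = 6.284 mg/L.
e^(−k_d t) = e^(−0.161×0.7524) = 0.8859; e^(−k_2 t) = e^(−1.05×0.7524) = 0.4538.
D = 6.284 × (0.8859 − 0.4538) + 4.49 × 0.4538 = 2.715 + 2.038 = 4.753 mg/L.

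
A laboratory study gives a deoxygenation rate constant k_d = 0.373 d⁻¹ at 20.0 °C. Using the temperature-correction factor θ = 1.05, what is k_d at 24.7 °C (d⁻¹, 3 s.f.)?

k_d ≈ 0.469 d⁻¹

k_d(T₂) = k_d(T₁) · θ^(T₂−T₁) = 0.373 × 1.05^(24.7−20.0)
= 0.373 × 1.05^4.70 = 0.373 × 1.258 = 0.4691 d⁻¹.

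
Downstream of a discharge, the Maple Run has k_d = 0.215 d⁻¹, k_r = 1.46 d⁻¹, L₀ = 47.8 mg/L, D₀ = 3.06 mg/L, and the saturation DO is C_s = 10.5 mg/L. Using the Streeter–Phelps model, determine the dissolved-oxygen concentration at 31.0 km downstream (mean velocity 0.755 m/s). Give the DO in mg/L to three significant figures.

DO ≈ 5.64 mg/L

Travel time t = x/v = 31.0 km / (0.755 m/s) = 31000 m / 0.755 m/s = 41060 s = 0.4752 d.
k_d L₀/(k_r−k_d) = 0.215×47.8/(1.46−0.215) = 10.28/1.245 = 8.255 mg/L.
e^(−k_d t) = e^(−0.215×0.4752) = 0.9029; e^(−k_r t) = e^(−1.46×0.4752) = 0.4997.
D = 8.255 × (0.9029 − 0.4997) + 3.06 × 0.4997 = 3.328 + 1.529 = 4.857 mg/L.
DO = C_s − D = 10.5 − 4.857 = 5.643 mg/L.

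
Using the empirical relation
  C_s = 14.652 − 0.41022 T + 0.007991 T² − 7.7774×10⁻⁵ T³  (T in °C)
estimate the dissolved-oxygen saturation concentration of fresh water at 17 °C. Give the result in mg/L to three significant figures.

C_s = 14.652 − 0.41022×17 + 0.007991×17² − 7.7774×10⁻⁵×17³ = 9.606 mg/L.

C_s ≈ 9.61 mg/L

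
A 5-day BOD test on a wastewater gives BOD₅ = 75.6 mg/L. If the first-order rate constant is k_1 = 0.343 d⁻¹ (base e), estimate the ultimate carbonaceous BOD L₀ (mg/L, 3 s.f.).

L₀ ≈ 92.2 mg/L

BOD₅ = L₀(1 − e^(−5k_1)) ⇒ L₀ = BOD₅ / (1 − e^(−5×0.343))
= 75.6 / (1 − 0.1800) = 75.6 / 0.8200 = 92.19 mg/L.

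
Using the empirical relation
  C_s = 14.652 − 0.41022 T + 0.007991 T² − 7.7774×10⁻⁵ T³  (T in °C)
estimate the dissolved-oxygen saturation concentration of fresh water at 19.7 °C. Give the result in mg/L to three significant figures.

C_s ≈ 9.08 mg/L

C_s = 14.652 − 0.41022×19.7 + 0.007991×19.7² − 7.7774×10⁻⁵×19.7³ = 9.077 mg/L.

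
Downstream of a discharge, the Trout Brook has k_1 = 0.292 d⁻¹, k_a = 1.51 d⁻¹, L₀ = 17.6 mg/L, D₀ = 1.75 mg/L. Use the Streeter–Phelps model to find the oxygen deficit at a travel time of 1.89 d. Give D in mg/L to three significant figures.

D ≈ 2.29 mg/L

k_1 L₀/(k_a−k_1) = 0.292×17.6/(1.51−0.292) = 5.139/1.218 = 4.219 mg/L.
e^(−k_1 t) = e^(−0.292×1.890) = 0.5759; e^(−k_a t) = e^(−1.51×1.890) = 0.05762.
D = 4.219 × (0.5759 − 0.05762) + 1.75 × 0.05762 = 2.187 + 0.1008 = 2.288 mg/L.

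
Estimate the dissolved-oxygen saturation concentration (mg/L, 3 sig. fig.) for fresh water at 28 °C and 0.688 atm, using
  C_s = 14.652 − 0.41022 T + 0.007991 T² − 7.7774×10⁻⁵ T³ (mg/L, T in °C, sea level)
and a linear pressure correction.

At sea level: C_s = 14.652 − 0.41022×28 + 0.007991×28² − 7.7774×10⁻⁵×28³ = 7.723 mg/L.
Pressure correction: C_s' = 7.723 × 0.688 = 5.314 mg/L.

C_s ≈ 5.31 mg/L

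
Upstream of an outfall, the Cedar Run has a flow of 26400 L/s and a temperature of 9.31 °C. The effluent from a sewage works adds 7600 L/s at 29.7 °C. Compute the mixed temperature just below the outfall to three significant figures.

Flow-weighted mixing: C = (Q_r C_r + Q_w C_w)/(Q_r + Q_w)
= (26400×9.31 + 7600×29.7)/(26400 + 7600) = 471500/34000 = 13.87 °C.

13.9 °C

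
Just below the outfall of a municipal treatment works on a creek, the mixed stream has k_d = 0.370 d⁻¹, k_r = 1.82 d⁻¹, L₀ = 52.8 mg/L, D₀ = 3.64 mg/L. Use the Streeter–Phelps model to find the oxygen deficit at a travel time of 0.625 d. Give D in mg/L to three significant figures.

k_d L₀/(k_r−k_d) = 0.370×52.8/(1.82−0.370) = 19.54/1.450 = 13.47 mg/L.
e^(−k_d t) = e^(−0.370×0.6250) = 0.7935; e^(−k_r t) = e^(−1.82×0.6250) = 0.3206.
D = 13.47 × (0.7935 − 0.3206) + 3.64 × 0.3206 = 6.372 + 1.167 = 7.539 mg/L.

D ≈ 7.54 mg/L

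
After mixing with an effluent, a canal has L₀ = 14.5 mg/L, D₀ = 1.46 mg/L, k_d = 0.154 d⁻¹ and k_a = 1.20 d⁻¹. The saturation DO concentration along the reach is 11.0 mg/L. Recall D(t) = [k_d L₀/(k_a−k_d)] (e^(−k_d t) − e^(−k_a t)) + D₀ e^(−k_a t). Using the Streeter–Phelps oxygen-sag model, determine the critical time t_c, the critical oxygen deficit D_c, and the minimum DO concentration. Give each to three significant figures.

With k_a/k_d = 7.792 and 1 − D₀(k_a−k_d)/(k_d L₀) = 0.3161,
t_c = ln(7.792 × 0.3161) / (1.20 − 0.154) = ln(2.463) / 1.046 = 0.9014/1.046 = 0.8618 d.
D_c = (k_d/k_a) L₀ e^(−k_d t_c) = (0.154/1.20) × 14.5 × e^(−0.154×0.8618) = 0.1283 × 14.5 × 0.8757 = 1.630 mg/L.
Minimum DO = C_s − D_c = 11.0 − 1.630 = 9.370 mg/L.

t_c ≈ 0.862 d; D_c ≈ 1.63 mg/L; min DO ≈ 9.37 mg/L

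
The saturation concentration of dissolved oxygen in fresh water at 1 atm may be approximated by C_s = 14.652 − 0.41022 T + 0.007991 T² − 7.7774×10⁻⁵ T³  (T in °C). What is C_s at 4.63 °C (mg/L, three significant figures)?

C_s ≈ 12.9 mg/L

C_s = 14.652 − 0.41022×4.63 + 0.007991×4.63² − 7.7774×10⁻⁵×4.63³ = 12.92 mg/L.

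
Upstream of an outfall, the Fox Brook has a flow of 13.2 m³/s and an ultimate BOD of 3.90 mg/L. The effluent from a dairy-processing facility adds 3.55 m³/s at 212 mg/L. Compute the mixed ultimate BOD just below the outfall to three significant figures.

Flow-weighted mixing: C = (Q_r C_r + Q_w C_w)/(Q_r + Q_w)
= (13.2×3.90 + 3.55×212)/(13.2 + 3.55) = 804.1/16.75 = 48.00 mg/L.

48.0 mg/L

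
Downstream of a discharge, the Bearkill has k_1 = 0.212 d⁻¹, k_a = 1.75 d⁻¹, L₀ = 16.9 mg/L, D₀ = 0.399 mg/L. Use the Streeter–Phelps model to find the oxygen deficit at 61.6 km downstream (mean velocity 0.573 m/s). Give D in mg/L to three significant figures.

Travel time t = x/v = 61.6 km / (0.573 m/s) = 61600 m / 0.573 m/s = 107500 s = 1.244 d.
k_1 L₀/(k_a−k_1) = 0.212×16.9/(1.75−0.212) = 3.583/1.538 = 2.330 mg/L.
e^(−k_1 t) = e^(−0.212×1.244) = 0.7681; e^(−k_a t) = e^(−1.75×1.244) = 0.1133.
D = 2.330 × (0.7681 − 0.1133) + 0.399 × 0.1133 = 1.525 + 0.04522 = 1.571 mg/L.

D ≈ 1.57 mg/L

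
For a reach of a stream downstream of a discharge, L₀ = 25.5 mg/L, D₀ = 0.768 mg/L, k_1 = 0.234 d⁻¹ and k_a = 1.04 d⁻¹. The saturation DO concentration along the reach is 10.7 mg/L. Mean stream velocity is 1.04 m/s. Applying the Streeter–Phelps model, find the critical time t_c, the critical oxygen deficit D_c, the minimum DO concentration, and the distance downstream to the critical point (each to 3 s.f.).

t_c ≈ 1.71 d; D_c ≈ 3.84 mg/L; min DO ≈ 6.86 mg/L; x_c ≈ 154 km

t_c = [1/(k_a−k_1)] ln[(k_a/k_1)(1 − D₀(k_a−k_1)/(k_1 L₀))]
= [1/(1.04−0.234)] ln[(1.04/0.234)(1 − 0.768×0.8060/(0.234×25.5))]
= (1/0.8060) ln[4.444 × 0.8963] = 1.241 × ln(3.983) = 1.241 × 1.382 = 1.715 d.
L(t_c) = L₀ e^(−k_1 t_c) = 25.5 × 0.6695 = 17.07 mg/L, and at the critical point k_a D_c = k_1 L, so D_c = (0.234/1.04) × 17.07 = 3.841 mg/L.
Minimum DO = C_s − D_c = 10.7 − 3.841 = 6.859 mg/L.
x_c = v t_c = 1.04 m/s × 1.715 d × 86400 s/d = 154100 m ≈ 154 km.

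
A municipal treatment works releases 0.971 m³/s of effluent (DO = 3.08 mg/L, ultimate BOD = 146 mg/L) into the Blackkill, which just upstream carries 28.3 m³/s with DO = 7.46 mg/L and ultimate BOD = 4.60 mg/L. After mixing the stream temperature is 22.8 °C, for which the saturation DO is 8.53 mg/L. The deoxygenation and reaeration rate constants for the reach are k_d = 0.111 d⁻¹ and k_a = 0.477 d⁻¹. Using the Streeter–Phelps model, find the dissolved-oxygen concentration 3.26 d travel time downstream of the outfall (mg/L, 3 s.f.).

DO ≈ 6.91 mg/L

Mixed DO = (28.3×7.46 + 0.971×3.08)/(28.3+0.971) = 214.1/29.27 = 7.315 mg/L.
Mixed L₀ = (28.3×4.60 + 0.971×146)/(29.27) = 271.9/29.27 = 9.291 mg/L.
Initial deficit D₀ = C_s − DO₀ = 8.53 − 7.315 = 1.215 mg/L.
D(3.26) = [0.111×9.291/(0.477−0.111)](e^(−0.111×3.26) − e^(−0.477×3.26)) + 1.215 e^(−0.477×3.26)
= 2.818 × (0.6964 − 0.2112) + 1.215 × 0.2112 = 1.624 mg/L.
DO = 8.53 − 1.624 = 6.906 mg/L.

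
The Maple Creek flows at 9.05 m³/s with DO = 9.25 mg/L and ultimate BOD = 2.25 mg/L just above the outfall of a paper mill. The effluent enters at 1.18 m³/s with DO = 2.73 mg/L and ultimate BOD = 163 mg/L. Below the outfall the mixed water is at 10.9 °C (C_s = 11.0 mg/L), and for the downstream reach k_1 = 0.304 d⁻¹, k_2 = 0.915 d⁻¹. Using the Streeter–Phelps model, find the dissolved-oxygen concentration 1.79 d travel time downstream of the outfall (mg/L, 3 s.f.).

Mixed DO = (9.05×9.25 + 1.18×2.73)/(9.05+1.18) = 86.93/10.23 = 8.498 mg/L.
Mixed L₀ = (9.05×2.25 + 1.18×163)/(10.23) = 212.7/10.23 = 20.79 mg/L.
Initial deficit D₀ = C_s − DO₀ = 11.0 − 8.498 = 2.502 mg/L.
D(1.79) = [0.304×20.79/(0.915−0.304)](e^(−0.304×1.79) − e^(−0.915×1.79)) + 2.502 e^(−0.915×1.79)
= 10.34 × (0.5803 − 0.1944) + 2.502 × 0.1944 = 4.479 mg/L.
DO = 11.0 − 4.479 = 6.521 mg/L.

DO ≈ 6.52 mg/L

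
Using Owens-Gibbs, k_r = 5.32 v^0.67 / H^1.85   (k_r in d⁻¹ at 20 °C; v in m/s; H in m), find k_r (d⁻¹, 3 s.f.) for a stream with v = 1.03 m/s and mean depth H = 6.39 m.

k_r ≈ 0.176 d⁻¹

k_r = 5.32 × 1.03^0.67 / 6.39^1.85 = 5.32 × 1.020 / 30.92 = 0.1755 d⁻¹.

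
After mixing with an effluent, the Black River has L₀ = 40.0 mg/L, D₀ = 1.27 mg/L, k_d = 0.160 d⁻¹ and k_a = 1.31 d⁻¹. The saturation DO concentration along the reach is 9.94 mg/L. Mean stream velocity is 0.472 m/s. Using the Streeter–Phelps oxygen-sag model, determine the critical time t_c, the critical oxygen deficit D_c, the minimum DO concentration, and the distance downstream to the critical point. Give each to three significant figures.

t_c = [1/(k_a−k_d)] ln[(k_a/k_d)(1 − D₀(k_a−k_d)/(k_d L₀))]
= [1/(1.31−0.160)] ln[(1.31/0.160)(1 − 1.27×1.150/(0.160×40.0))]
= (1/1.150) ln[8.188 × 0.7718] = 0.8696 × ln(6.319) = 0.8696 × 1.844 = 1.603 d.
L(t_c) = L₀ e^(−k_d t_c) = 40.0 × 0.7738 = 30.95 mg/L, and at the critical point k_a D_c = k_d L, so D_c = (0.160/1.31) × 30.95 = 3.780 mg/L.
Minimum DO = C_s − D_c = 9.94 − 3.780 = 6.160 mg/L.
x_c = v t_c = 0.472 m/s × 1.603 d × 86400 s/d = 65380 m ≈ 65.4 km.

t_c ≈ 1.60 d; D_c ≈ 3.78 mg/L; min DO ≈ 6.16 mg/L; x_c ≈ 65.4 km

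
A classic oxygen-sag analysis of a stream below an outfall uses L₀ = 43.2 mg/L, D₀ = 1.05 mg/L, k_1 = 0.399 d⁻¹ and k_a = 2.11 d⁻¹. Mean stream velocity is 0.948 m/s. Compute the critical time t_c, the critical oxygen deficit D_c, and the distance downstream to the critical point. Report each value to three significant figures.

t_c = [1/(k_a−k_1)] ln[(k_a/k_1)(1 − D₀(k_a−k_1)/(k_1 L₀))]
= [1/(2.11−0.399)] ln[(2.11/0.399)(1 − 1.05×1.711/(0.399×43.2))]
= (1/1.711) ln[5.288 × 0.8958] = 0.5845 × ln(4.737) = 0.5845 × 1.555 = 0.9091 d.
L(t_c) = L₀ e^(−k_1 t_c) = 43.2 × 0.6958 = 30.06 mg/L, and at the critical point k_a D_c = k_1 L, so D_c = (0.399/2.11) × 30.06 = 5.684 mg/L.
x_c = v t_c = 0.948 m/s × 0.9091 d × 86400 s/d = 74460 m ≈ 74.5 km.

t_c ≈ 0.909 d; D_c ≈ 5.68 mg/L; x_c ≈ 74.5 km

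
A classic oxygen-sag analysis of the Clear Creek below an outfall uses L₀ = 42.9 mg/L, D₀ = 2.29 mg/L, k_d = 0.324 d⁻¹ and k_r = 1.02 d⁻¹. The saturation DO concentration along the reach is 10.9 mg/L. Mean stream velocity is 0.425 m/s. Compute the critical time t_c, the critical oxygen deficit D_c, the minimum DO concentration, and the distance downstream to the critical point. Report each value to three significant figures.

t_c = [1/(k_r−k_d)] ln[(k_r/k_d)(1 − D₀(k_r−k_d)/(k_d L₀))]
= [1/(1.02−0.324)] ln[(1.02/0.324)(1 − 2.29×0.6960/(0.324×42.9))]
= (1/0.6960) ln[3.148 × 0.8853] = 1.437 × ln(2.787) = 1.437 × 1.025 = 1.473 d.
D_c = (k_d/k_r) L₀ e^(−k_d t_c) = (0.324/1.02) × 42.9 × e^(−0.324×1.473) = 0.3176 × 42.9 × 0.6205 = 8.456 mg/L.
Minimum DO = C_s − D_c = 10.9 − 8.456 = 2.444 mg/L.
x_c = v t_c = 0.425 m/s × 1.473 d × 86400 s/d = 54080 m ≈ 54.1 km.

t_c ≈ 1.47 d; D_c ≈ 8.46 mg/L; min DO ≈ 2.44 mg/L; x_c ≈ 54.1 km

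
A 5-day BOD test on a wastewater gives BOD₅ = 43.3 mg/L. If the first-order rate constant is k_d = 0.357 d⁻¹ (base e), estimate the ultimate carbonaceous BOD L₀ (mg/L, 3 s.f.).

BOD₅ = L₀(1 − e^(−5k_d)) ⇒ L₀ = BOD₅ / (1 − e^(−5×0.357))
= 43.3 / (1 − 0.1678) = 43.3 / 0.8322 = 52.03 mg/L.

L₀ ≈ 52.0 mg/L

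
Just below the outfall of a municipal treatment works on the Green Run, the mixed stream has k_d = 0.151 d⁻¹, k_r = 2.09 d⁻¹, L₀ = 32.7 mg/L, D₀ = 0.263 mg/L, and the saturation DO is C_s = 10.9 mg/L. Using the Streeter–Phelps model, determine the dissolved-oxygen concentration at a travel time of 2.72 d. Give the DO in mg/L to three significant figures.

k_d L₀/(k_r−k_d) = 0.151×32.7/(2.09−0.151) = 4.938/1.939 = 2.547 mg/L.
e^(−k_d t) = e^(−0.151×2.720) = 0.6632; e^(−k_r t) = e^(−2.09×2.720) = 0.003397.
D = 2.547 × (0.6632 − 0.003397) + 0.263 × 0.003397 = 1.680 + 0.0008935 = 1.681 mg/L.
DO = C_s − D = 10.9 − 1.681 = 9.219 mg/L.

DO ≈ 9.22 mg/L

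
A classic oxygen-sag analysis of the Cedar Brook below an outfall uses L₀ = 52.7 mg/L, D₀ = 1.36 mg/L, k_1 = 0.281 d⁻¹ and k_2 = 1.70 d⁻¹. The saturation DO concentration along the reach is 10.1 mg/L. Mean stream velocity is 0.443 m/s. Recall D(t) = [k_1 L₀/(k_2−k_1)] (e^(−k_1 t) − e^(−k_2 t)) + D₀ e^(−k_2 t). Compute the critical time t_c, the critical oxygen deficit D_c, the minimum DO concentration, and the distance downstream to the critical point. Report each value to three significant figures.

t_c = [1/(k_2−k_1)] ln[(k_2/k_1)(1 − D₀(k_2−k_1)/(k_1 L₀))]
= [1/(1.70−0.281)] ln[(1.70/0.281)(1 − 1.36×1.419/(0.281×52.7))]
= (1/1.419) ln[6.050 × 0.8697] = 0.7047 × ln(5.261) = 0.7047 × 1.660 = 1.170 d.
L(t_c) = L₀ e^(−k_1 t_c) = 52.7 × 0.7198 = 37.93 mg/L, and at the critical point k_2 D_c = k_1 L, so D_c = (0.281/1.70) × 37.93 = 6.270 mg/L.
Minimum DO = C_s − D_c = 10.1 − 6.270 = 3.830 mg/L.
x_c = v t_c = 0.443 m/s × 1.170 d × 86400 s/d = 44790 m ≈ 44.8 km.

t_c ≈ 1.17 d; D_c ≈ 6.27 mg/L; min DO ≈ 3.83 mg/L; x_c ≈ 44.8 km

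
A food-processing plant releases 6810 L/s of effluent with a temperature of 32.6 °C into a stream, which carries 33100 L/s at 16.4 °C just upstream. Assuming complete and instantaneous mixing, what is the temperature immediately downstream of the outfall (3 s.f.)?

Flow-weighted mixing: C = (Q_r C_r + Q_w C_w)/(Q_r + Q_w)
= (33100×16.4 + 6810×32.6)/(33100 + 6810) = 764800/39910 = 19.16 °C.

19.2 °C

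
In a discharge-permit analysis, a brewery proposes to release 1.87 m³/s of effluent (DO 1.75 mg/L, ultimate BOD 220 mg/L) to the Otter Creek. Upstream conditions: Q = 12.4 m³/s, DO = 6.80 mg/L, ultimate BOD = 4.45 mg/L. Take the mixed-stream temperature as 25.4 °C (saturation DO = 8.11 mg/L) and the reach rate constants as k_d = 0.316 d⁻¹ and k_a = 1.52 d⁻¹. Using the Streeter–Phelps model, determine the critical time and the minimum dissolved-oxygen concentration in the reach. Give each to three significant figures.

t_c ≈ 1.09 d; minimum DO ≈ 3.29 mg/L

Mixed DO = (12.4×6.80 + 1.87×1.75)/(12.4+1.87) = 87.59/14.27 = 6.138 mg/L.
Mixed L₀ = (12.4×4.45 + 1.87×220)/(14.27) = 466.6/14.27 = 32.70 mg/L.
Initial deficit D₀ = C_s − DO₀ = 8.11 − 6.138 = 1.972 mg/L.
t_c = (1/1.204) ln[(1.52/0.316)(1 − 1.972×1.204/(0.316×32.70))] = 0.8306 × ln(3.705) = 1.088 d.
D_c = (0.316/1.52) × 32.70 × e^(−0.316×1.088) = 0.2079 × 32.70 × 0.7091 = 4.820 mg/L.
Minimum DO = 8.11 − 4.820 = 3.290 mg/L.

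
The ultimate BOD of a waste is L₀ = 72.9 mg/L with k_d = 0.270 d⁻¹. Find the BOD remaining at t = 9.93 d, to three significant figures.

L_t = L₀ e^(−k_d t) = 72.9 × e^(−0.270×9.93) = 72.9 × 0.06849 = 4.993 mg/L.

L ≈ 4.99 mg/L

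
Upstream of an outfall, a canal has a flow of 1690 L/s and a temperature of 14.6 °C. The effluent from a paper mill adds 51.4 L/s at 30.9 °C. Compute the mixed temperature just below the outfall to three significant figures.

15.1 °C

Flow-weighted mixing: C = (Q_r C_r + Q_w C_w)/(Q_r + Q_w)
= (1690×14.6 + 51.4×30.9)/(1690 + 51.4) = 26260/1741 = 15.08 °C.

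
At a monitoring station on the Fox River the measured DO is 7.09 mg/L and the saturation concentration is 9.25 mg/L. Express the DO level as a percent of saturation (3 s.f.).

% saturation = C/C_s × 100 = 7.09/9.25 × 100 = 76.6 %.

76.6 % saturation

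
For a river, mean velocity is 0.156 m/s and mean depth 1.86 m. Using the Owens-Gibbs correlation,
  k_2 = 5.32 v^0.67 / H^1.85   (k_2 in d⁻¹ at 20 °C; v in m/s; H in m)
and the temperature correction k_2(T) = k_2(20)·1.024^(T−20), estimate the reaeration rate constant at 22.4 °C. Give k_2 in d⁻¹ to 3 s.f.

k_2 ≈ 0.515 d⁻¹

k_2(20) = 5.32 × 0.156^0.67 / 1.86^1.85 = 5.32 × 0.2880 / 3.152 = 0.4861 d⁻¹.
k_2(22.4) = 0.4861 × 1.024^(22.4−20) = 0.4861 × 1.059 = 0.5145 d⁻¹.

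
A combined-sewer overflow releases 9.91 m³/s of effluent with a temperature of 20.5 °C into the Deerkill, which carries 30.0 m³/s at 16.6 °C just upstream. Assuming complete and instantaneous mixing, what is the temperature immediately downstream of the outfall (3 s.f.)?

Flow-weighted mixing: C = (Q_r C_r + Q_w C_w)/(Q_r + Q_w)
= (30.0×16.6 + 9.91×20.5)/(30.0 + 9.91) = 701.2/39.91 = 17.57 °C.

17.6 °C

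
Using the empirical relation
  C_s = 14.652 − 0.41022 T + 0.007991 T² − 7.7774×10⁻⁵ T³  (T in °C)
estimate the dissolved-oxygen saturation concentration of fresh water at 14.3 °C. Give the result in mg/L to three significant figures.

C_s = 14.652 − 0.41022×14.3 + 0.007991×14.3² − 7.7774×10⁻⁵×14.3³ = 10.19 mg/L.

C_s ≈ 10.2 mg/L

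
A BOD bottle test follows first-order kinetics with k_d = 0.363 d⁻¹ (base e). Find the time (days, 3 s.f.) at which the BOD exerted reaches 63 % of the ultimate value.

t ≈ 2.74 d

y/L₀ = 1 − e^(−k_d t) = 0.63 ⇒ e^(−k_d t) = 0.370
t = −ln(0.370) / 0.363 = 0.9943 / 0.363 = 2.739 d.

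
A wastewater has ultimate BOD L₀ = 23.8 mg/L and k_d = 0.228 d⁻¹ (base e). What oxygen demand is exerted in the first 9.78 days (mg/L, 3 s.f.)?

y ≈ 21.2 mg/L

y_t = L₀(1 − e^(−k_d t)) = 23.8 × (1 − e^(−0.228×9.78))
= 23.8 × (1 − 0.1075) = 23.8 × 0.8925 = 21.24 mg/L.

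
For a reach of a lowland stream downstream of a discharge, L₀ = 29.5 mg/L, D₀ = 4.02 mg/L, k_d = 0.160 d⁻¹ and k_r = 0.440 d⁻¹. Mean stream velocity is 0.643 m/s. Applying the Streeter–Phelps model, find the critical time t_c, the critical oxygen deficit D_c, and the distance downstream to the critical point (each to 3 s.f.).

At the critical point dD/dt = 0, so k_d L₀ e^(−k_d t) = k_r D. Substituting D(t) from the Streeter–Phelps equation and solving for t gives
t_c = ln[(k_r/k_d)(1 − D₀(k_r−k_d)/(k_d L₀))] / (k_r−k_d).
Here k_r−k_d = 0.2800 d⁻¹ and 1 − D₀(k_r−k_d)/(k_d L₀) = 1 − 4.02×0.2800/(0.160×29.5) = 0.7615, so
t_c = ln(2.750 × 0.7615) / 0.2800 = 0.7392 / 0.2800 = 2.640 d.
L(t_c) = L₀ e^(−k_d t_c) = 29.5 × 0.6555 = 19.34 mg/L, and at the critical point k_r D_c = k_d L, so D_c = (0.160/0.440) × 19.34 = 7.032 mg/L.
x_c = v t_c = 0.643 m/s × 2.640 d × 86400 s/d = 146700 m ≈ 147 km.

t_c ≈ 2.64 d; D_c ≈ 7.03 mg/L; x_c ≈ 147 km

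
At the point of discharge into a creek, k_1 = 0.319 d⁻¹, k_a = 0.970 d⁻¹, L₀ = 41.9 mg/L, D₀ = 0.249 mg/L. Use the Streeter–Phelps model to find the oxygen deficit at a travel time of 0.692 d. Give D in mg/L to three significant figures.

k_1 L₀/(k_a−k_1) = 0.319×41.9/(0.970−0.319) = 13.37/0.6510 = 20.53 mg/L.
e^(−k_1 t) = e^(−0.319×0.6920) = 0.8019; e^(−k_a t) = e^(−0.970×0.6920) = 0.5111.
D = 20.53 × (0.8019 − 0.5111) + 0.249 × 0.5111 = 5.972 + 0.1273 = 6.099 mg/L.

D ≈ 6.10 mg/L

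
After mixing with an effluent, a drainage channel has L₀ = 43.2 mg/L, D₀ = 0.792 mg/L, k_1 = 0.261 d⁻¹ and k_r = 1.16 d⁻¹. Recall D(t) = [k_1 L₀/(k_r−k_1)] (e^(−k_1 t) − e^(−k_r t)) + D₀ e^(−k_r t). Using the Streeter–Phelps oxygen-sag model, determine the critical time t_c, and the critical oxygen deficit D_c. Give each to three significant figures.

t_c ≈ 1.59 d; D_c ≈ 6.42 mg/L

At the critical point dD/dt = 0, so k_1 L₀ e^(−k_1 t) = k_r D. Substituting D(t) from the Streeter–Phelps equation and solving for t gives
t_c = ln[(k_r/k_1)(1 − D₀(k_r−k_1)/(k_1 L₀))] / (k_r−k_1).
Here k_r−k_1 = 0.8990 d⁻¹ and 1 − D₀(k_r−k_1)/(k_1 L₀) = 1 − 0.792×0.8990/(0.261×43.2) = 0.9369, so
t_c = ln(4.444 × 0.9369) / 0.8990 = 1.426 / 0.8990 = 1.587 d.
D_c = (k_1/k_r) L₀ e^(−k_1 t_c) = (0.261/1.16) × 43.2 × e^(−0.261×1.587) = 0.2250 × 43.2 × 0.6609 = 6.424 mg/L.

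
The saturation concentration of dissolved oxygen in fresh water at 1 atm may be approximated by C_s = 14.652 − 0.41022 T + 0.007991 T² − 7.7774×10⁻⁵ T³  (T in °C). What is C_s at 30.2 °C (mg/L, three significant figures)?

C_s = 14.652 − 0.41022×30.2 + 0.007991×30.2² − 7.7774×10⁻⁵×30.2³ = 7.409 mg/L.

C_s ≈ 7.41 mg/L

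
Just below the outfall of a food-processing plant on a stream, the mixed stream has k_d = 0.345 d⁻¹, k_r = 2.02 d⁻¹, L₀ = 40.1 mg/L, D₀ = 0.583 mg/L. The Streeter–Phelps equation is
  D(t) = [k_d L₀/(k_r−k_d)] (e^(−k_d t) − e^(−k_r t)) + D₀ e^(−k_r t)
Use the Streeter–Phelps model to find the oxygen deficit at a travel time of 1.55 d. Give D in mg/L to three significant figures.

D ≈ 4.50 mg/L

k_d L₀/(k_r−k_d) = 0.345×40.1/(2.02−0.345) = 13.83/1.675 = 8.259 mg/L.
e^(−k_d t) = e^(−0.345×1.550) = 0.5858; e^(−k_r t) = e^(−2.02×1.550) = 0.04367.
D = 8.259 × (0.5858 − 0.04367) + 0.583 × 0.04367 = 4.478 + 0.02546 = 4.503 mg/L.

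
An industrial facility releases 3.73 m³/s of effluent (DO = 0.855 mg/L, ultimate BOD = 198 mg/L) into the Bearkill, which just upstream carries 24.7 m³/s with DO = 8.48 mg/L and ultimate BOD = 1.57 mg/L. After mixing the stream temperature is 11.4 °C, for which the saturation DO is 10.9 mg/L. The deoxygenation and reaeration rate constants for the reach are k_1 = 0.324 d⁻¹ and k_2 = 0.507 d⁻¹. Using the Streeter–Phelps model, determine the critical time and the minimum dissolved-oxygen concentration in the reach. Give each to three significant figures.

t_c ≈ 2.05 d; minimum DO ≈ 1.90 mg/L

Mixed DO = (24.7×8.48 + 3.73×0.855)/(24.7+3.73) = 212.6/28.43 = 7.480 mg/L.
Mixed L₀ = (24.7×1.57 + 3.73×198)/(28.43) = 777.3/28.43 = 27.34 mg/L.
Initial deficit D₀ = C_s − DO₀ = 10.9 − 7.480 = 3.420 mg/L.
t_c = (1/0.1830) ln[(0.507/0.324)(1 − 3.420×0.1830/(0.324×27.34))] = 5.464 × ln(1.454) = 2.046 d.
D_c = (0.324/0.507) × 27.34 × e^(−0.324×2.046) = 0.6391 × 27.34 × 0.5153 = 9.003 mg/L.
Minimum DO = 10.9 − 9.003 = 1.897 mg/L.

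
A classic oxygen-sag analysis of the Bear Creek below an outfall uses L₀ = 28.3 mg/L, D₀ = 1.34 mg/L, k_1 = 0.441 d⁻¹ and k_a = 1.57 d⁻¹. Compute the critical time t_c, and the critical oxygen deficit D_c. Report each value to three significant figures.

t_c ≈ 1.01 d; D_c ≈ 5.09 mg/L

At the critical point dD/dt = 0, so k_1 L₀ e^(−k_1 t) = k_a D. Substituting D(t) from the Streeter–Phelps equation and solving for t gives
t_c = ln[(k_a/k_1)(1 − D₀(k_a−k_1)/(k_1 L₀))] / (k_a−k_1).
Here k_a−k_1 = 1.129 d⁻¹ and 1 − D₀(k_a−k_1)/(k_1 L₀) = 1 − 1.34×1.129/(0.441×28.3) = 0.8788, so
t_c = ln(3.560 × 0.8788) / 1.129 = 1.141 / 1.129 = 1.010 d.
D_c = (k_1/k_a) L₀ e^(−k_1 t_c) = (0.441/1.57) × 28.3 × e^(−0.441×1.010) = 0.2809 × 28.3 × 0.6405 = 5.091 mg/L.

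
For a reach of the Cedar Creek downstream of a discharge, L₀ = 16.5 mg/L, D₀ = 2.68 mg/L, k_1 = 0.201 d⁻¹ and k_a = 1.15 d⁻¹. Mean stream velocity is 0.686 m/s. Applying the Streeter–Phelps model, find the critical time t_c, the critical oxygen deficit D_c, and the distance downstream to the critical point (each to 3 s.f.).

t_c = [1/(k_a−k_1)] ln[(k_a/k_1)(1 − D₀(k_a−k_1)/(k_1 L₀))]
= [1/(1.15−0.201)] ln[(1.15/0.201)(1 − 2.68×0.9490/(0.201×16.5))]
= (1/0.9490) ln[5.721 × 0.2331] = 1.054 × ln(1.334) = 1.054 × 0.2881 = 0.3035 d.
D_c = (k_1/k_a) L₀ e^(−k_1 t_c) = (0.201/1.15) × 16.5 × e^(−0.201×0.3035) = 0.1748 × 16.5 × 0.9408 = 2.713 mg/L.
x_c = v t_c = 0.686 m/s × 0.3035 d × 86400 s/d = 17990 m ≈ 18.0 km.

t_c ≈ 0.304 d; D_c ≈ 2.71 mg/L; x_c ≈ 18.0 km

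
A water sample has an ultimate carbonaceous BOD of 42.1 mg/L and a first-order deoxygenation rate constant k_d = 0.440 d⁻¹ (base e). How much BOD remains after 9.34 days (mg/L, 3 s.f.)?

L ≈ 0.691 mg/L

L_t = L₀ e^(−k_d t) = 42.1 × e^(−0.440×9.34) = 42.1 × 0.01641 = 0.6910 mg/L.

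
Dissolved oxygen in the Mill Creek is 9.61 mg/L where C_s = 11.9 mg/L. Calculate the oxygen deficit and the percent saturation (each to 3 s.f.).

D = C_s − C = 11.9 − 9.61 = 2.29 mg/L.
% saturation = 9.61/11.9 × 100 = 80.8 %.

D ≈ 2.29 mg/L; 80.8 % saturation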